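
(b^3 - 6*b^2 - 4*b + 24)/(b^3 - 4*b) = (b - 6)/b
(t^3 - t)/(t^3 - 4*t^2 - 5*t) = (t - 1)/(t - 5)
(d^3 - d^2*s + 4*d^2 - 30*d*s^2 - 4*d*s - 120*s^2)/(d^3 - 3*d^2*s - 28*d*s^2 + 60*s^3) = (-d - 4)/(-d + 2*s)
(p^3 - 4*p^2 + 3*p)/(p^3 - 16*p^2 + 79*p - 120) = p*(p - 1)/(p^2 - 13*p + 40)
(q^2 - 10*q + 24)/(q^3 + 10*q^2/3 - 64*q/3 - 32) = 3*(q - 6)/(3*q^2 + 22*q + 24)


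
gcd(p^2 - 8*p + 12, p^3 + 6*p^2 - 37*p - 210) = p - 6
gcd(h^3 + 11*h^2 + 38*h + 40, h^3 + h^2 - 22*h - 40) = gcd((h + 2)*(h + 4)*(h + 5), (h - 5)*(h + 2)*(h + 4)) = h^2 + 6*h + 8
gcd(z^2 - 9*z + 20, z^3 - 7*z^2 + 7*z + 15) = z - 5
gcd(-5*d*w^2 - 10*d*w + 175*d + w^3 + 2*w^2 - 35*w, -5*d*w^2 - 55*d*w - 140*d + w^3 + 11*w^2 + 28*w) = -5*d*w - 35*d + w^2 + 7*w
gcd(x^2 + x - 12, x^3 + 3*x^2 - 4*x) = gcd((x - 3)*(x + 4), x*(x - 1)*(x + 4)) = x + 4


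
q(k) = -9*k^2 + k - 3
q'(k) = 1 - 18*k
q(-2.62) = -67.40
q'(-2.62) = 48.16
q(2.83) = -72.25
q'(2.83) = -49.94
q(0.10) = -2.99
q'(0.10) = -0.80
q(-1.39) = -21.78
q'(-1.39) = 26.02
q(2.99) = -80.47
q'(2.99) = -52.82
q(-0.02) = -3.02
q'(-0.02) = 1.36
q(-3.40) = -110.44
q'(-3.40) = 62.20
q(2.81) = -71.25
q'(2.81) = -49.58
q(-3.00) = -87.00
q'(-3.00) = 55.00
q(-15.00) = -2043.00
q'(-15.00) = 271.00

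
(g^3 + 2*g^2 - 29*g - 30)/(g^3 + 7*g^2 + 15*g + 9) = (g^2 + g - 30)/(g^2 + 6*g + 9)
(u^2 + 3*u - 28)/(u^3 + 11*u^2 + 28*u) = (u - 4)/(u*(u + 4))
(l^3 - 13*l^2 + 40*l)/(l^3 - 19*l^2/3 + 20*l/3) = 3*(l - 8)/(3*l - 4)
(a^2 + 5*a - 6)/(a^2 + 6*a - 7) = (a + 6)/(a + 7)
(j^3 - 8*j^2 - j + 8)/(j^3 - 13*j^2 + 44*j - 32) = (j + 1)/(j - 4)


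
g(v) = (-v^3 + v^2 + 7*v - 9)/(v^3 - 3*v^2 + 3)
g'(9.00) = 0.02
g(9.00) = -1.21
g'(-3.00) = 0.41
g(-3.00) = -0.12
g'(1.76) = 0.27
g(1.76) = -1.15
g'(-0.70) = 56.06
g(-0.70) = -11.01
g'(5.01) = 0.09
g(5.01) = -1.40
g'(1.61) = -0.48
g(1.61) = -1.14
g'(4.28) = 0.15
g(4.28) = -1.48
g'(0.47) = 0.96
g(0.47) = -2.29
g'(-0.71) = 62.88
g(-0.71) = -11.60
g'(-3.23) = 0.33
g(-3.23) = -0.20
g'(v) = (-3*v^2 + 6*v)*(-v^3 + v^2 + 7*v - 9)/(v^3 - 3*v^2 + 3)^2 + (-3*v^2 + 2*v + 7)/(v^3 - 3*v^2 + 3) = (2*v^4 - 14*v^3 + 39*v^2 - 48*v + 21)/(v^6 - 6*v^5 + 9*v^4 + 6*v^3 - 18*v^2 + 9)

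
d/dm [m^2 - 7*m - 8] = 2*m - 7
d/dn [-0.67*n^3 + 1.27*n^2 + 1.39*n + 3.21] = -2.01*n^2 + 2.54*n + 1.39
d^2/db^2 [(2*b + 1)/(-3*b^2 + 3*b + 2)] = 6*(3*(2*b - 1)^2*(2*b + 1) + (6*b - 1)*(-3*b^2 + 3*b + 2))/(-3*b^2 + 3*b + 2)^3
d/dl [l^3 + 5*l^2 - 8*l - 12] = 3*l^2 + 10*l - 8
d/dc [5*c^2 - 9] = 10*c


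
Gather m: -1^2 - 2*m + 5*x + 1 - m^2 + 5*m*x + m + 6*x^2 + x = -m^2 + m*(5*x - 1) + 6*x^2 + 6*x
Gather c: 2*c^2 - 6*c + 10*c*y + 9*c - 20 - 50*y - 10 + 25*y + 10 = 2*c^2 + c*(10*y + 3) - 25*y - 20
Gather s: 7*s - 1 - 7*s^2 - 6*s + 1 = -7*s^2 + s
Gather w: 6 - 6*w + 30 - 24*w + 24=60 - 30*w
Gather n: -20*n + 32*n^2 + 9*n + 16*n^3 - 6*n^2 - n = 16*n^3 + 26*n^2 - 12*n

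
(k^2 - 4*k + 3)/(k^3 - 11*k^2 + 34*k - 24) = (k - 3)/(k^2 - 10*k + 24)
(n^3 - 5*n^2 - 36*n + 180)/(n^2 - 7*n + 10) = (n^2 - 36)/(n - 2)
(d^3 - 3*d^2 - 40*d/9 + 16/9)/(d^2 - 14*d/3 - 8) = (3*d^2 - 13*d + 4)/(3*(d - 6))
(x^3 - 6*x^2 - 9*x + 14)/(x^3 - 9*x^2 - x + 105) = (x^2 + x - 2)/(x^2 - 2*x - 15)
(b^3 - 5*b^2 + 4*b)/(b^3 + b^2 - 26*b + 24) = b/(b + 6)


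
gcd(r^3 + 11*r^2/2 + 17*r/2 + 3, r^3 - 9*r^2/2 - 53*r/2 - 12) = r^2 + 7*r/2 + 3/2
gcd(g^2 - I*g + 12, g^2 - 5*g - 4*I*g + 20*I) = g - 4*I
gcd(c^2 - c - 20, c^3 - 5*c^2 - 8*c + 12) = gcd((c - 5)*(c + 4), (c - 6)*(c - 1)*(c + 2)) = 1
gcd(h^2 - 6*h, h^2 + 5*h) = h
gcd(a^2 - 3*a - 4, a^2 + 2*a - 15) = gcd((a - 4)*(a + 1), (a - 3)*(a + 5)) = 1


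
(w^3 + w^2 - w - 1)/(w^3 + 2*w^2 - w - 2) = (w + 1)/(w + 2)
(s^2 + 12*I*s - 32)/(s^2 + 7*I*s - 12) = (s + 8*I)/(s + 3*I)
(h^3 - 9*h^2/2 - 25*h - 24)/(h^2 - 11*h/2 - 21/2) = (h^2 - 6*h - 16)/(h - 7)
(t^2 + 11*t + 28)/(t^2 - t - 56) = (t + 4)/(t - 8)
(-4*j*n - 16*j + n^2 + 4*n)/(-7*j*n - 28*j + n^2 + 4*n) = (4*j - n)/(7*j - n)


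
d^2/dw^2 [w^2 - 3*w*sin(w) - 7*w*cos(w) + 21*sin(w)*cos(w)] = 3*w*sin(w) + 7*w*cos(w) + 14*sin(w) - 42*sin(2*w) - 6*cos(w) + 2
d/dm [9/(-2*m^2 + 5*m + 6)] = 9*(4*m - 5)/(-2*m^2 + 5*m + 6)^2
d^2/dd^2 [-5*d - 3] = 0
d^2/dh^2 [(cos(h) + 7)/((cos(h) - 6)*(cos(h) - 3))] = (-37*(1 - cos(h)^2)^2 - cos(h)^5 + 299*cos(h)^3 - 257*cos(h)^2 - 1944*cos(h) + 1243)/((cos(h) - 6)^3*(cos(h) - 3)^3)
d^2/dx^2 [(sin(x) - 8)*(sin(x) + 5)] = 3*sin(x) + 2*cos(2*x)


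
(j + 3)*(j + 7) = j^2 + 10*j + 21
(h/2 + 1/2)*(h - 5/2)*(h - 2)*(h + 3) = h^4/2 - h^3/4 - 5*h^2 + 13*h/4 + 15/2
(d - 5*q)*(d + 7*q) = d^2 + 2*d*q - 35*q^2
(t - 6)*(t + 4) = t^2 - 2*t - 24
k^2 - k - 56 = (k - 8)*(k + 7)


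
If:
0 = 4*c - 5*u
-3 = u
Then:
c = -15/4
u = -3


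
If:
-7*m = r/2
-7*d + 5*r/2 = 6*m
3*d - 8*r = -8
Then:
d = 328/661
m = -56/661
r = 784/661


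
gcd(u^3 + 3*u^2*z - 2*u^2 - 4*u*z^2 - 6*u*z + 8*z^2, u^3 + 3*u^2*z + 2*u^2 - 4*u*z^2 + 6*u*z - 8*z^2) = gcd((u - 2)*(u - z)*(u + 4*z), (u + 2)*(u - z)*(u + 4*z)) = -u^2 - 3*u*z + 4*z^2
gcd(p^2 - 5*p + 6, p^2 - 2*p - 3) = p - 3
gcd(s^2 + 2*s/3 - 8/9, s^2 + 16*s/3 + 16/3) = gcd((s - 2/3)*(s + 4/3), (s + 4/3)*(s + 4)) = s + 4/3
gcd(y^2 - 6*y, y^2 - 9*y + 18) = y - 6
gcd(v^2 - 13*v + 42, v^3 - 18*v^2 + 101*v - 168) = v - 7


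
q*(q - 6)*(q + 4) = q^3 - 2*q^2 - 24*q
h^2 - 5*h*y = h*(h - 5*y)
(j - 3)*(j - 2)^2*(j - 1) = j^4 - 8*j^3 + 23*j^2 - 28*j + 12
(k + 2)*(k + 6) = k^2 + 8*k + 12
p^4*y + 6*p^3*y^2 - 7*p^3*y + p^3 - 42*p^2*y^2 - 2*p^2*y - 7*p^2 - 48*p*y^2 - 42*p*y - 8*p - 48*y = (p - 8)*(p + 1)*(p + 6*y)*(p*y + 1)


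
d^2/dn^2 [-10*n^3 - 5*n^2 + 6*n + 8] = -60*n - 10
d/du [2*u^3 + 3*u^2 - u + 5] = 6*u^2 + 6*u - 1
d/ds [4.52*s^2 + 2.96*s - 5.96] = 9.04*s + 2.96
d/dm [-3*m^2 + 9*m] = 9 - 6*m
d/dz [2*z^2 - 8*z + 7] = 4*z - 8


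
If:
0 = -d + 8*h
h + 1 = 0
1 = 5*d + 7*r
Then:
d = -8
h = -1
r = 41/7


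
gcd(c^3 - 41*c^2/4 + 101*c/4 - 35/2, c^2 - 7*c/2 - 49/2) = c - 7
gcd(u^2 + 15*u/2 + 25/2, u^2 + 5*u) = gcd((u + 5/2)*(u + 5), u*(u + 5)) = u + 5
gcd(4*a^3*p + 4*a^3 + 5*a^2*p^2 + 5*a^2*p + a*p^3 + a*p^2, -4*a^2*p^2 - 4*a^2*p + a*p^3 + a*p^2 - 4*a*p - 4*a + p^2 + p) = p + 1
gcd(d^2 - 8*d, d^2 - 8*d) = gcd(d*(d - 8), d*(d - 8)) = d^2 - 8*d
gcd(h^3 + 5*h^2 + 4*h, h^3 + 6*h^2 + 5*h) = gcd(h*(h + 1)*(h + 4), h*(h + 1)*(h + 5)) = h^2 + h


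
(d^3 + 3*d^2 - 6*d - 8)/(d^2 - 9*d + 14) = (d^2 + 5*d + 4)/(d - 7)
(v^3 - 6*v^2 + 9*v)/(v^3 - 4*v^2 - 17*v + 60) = v*(v - 3)/(v^2 - v - 20)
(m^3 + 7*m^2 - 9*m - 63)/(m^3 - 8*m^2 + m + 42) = (m^2 + 10*m + 21)/(m^2 - 5*m - 14)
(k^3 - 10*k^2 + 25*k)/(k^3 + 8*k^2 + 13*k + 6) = k*(k^2 - 10*k + 25)/(k^3 + 8*k^2 + 13*k + 6)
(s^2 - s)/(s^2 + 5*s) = (s - 1)/(s + 5)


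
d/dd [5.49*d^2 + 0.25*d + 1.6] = 10.98*d + 0.25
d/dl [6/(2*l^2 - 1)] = -24*l/(2*l^2 - 1)^2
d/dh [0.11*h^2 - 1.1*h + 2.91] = 0.22*h - 1.1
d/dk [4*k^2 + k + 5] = 8*k + 1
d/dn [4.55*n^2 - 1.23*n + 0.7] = 9.1*n - 1.23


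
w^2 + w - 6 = (w - 2)*(w + 3)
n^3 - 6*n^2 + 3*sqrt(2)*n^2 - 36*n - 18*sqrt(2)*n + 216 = (n - 6)*(n - 3*sqrt(2))*(n + 6*sqrt(2))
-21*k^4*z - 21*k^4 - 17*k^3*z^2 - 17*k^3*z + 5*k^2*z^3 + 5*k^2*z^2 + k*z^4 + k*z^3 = (-3*k + z)*(k + z)*(7*k + z)*(k*z + k)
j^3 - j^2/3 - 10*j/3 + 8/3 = (j - 4/3)*(j - 1)*(j + 2)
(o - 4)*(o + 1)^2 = o^3 - 2*o^2 - 7*o - 4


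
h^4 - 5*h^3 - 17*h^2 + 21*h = h*(h - 7)*(h - 1)*(h + 3)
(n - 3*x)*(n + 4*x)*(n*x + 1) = n^3*x + n^2*x^2 + n^2 - 12*n*x^3 + n*x - 12*x^2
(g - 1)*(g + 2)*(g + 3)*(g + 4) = g^4 + 8*g^3 + 17*g^2 - 2*g - 24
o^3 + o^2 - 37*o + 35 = (o - 5)*(o - 1)*(o + 7)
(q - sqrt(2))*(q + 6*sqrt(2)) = q^2 + 5*sqrt(2)*q - 12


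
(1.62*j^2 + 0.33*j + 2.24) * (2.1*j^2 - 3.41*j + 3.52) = 3.402*j^4 - 4.8312*j^3 + 9.2811*j^2 - 6.4768*j + 7.8848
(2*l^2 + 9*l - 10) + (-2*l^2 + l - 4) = 10*l - 14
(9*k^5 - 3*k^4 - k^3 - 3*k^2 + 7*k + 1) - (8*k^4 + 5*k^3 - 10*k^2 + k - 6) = 9*k^5 - 11*k^4 - 6*k^3 + 7*k^2 + 6*k + 7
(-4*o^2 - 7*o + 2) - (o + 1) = -4*o^2 - 8*o + 1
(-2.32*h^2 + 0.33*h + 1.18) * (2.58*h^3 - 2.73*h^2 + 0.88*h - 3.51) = -5.9856*h^5 + 7.185*h^4 + 0.1019*h^3 + 5.2122*h^2 - 0.1199*h - 4.1418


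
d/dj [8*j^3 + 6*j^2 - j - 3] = 24*j^2 + 12*j - 1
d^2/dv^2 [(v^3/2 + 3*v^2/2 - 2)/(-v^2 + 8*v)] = 4*(-22*v^3 + 3*v^2 - 24*v + 64)/(v^3*(v^3 - 24*v^2 + 192*v - 512))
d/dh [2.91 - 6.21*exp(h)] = -6.21*exp(h)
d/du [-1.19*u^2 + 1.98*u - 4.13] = 1.98 - 2.38*u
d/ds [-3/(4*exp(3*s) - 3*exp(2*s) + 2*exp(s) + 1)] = (36*exp(2*s) - 18*exp(s) + 6)*exp(s)/(4*exp(3*s) - 3*exp(2*s) + 2*exp(s) + 1)^2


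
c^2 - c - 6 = (c - 3)*(c + 2)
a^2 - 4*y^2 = (a - 2*y)*(a + 2*y)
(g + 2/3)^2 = g^2 + 4*g/3 + 4/9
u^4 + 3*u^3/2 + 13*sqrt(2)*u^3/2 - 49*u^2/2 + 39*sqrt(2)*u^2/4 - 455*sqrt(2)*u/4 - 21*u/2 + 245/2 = (u - 7/2)*(u + 5)*(u - sqrt(2)/2)*(u + 7*sqrt(2))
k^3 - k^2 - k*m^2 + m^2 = (k - 1)*(k - m)*(k + m)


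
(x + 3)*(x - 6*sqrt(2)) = x^2 - 6*sqrt(2)*x + 3*x - 18*sqrt(2)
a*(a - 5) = a^2 - 5*a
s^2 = s^2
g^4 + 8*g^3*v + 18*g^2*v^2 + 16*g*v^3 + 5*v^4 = (g + v)^3*(g + 5*v)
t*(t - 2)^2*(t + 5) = t^4 + t^3 - 16*t^2 + 20*t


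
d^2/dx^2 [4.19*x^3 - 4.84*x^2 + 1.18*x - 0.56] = 25.14*x - 9.68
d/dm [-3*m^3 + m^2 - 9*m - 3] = -9*m^2 + 2*m - 9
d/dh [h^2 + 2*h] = 2*h + 2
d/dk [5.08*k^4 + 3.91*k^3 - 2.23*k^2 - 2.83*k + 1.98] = 20.32*k^3 + 11.73*k^2 - 4.46*k - 2.83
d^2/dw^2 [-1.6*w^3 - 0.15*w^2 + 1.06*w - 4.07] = -9.6*w - 0.3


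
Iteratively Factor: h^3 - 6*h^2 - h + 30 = (h - 3)*(h^2 - 3*h - 10) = (h - 3)*(h + 2)*(h - 5)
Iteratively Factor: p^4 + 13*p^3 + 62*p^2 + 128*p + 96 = (p + 4)*(p^3 + 9*p^2 + 26*p + 24) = (p + 2)*(p + 4)*(p^2 + 7*p + 12) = (p + 2)*(p + 3)*(p + 4)*(p + 4)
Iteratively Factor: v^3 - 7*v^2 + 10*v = (v - 2)*(v^2 - 5*v) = (v - 5)*(v - 2)*(v)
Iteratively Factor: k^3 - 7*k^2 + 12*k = (k - 4)*(k^2 - 3*k) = k*(k - 4)*(k - 3)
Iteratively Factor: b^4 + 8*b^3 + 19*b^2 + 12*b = (b + 3)*(b^3 + 5*b^2 + 4*b) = (b + 3)*(b + 4)*(b^2 + b) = b*(b + 3)*(b + 4)*(b + 1)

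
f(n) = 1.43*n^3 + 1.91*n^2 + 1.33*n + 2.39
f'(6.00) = 178.69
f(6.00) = 388.01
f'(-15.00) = 909.28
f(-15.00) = -4414.06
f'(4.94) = 124.89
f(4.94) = 227.96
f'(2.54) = 38.71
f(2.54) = 41.52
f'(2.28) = 32.34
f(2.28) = 32.30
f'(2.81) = 45.94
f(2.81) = 52.94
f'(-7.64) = 222.55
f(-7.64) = -533.98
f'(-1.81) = 8.47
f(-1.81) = -2.24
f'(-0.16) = 0.83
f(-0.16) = 2.22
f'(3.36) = 62.60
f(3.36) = 82.67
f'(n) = 4.29*n^2 + 3.82*n + 1.33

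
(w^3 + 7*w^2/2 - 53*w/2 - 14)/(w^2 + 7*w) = w - 7/2 - 2/w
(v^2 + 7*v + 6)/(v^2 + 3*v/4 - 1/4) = 4*(v + 6)/(4*v - 1)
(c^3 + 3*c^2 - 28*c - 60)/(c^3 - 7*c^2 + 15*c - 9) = (c^3 + 3*c^2 - 28*c - 60)/(c^3 - 7*c^2 + 15*c - 9)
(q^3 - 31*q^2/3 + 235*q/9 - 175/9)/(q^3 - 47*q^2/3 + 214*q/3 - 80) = (3*q^2 - 26*q + 35)/(3*(q^2 - 14*q + 48))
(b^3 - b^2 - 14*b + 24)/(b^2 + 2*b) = (b^3 - b^2 - 14*b + 24)/(b*(b + 2))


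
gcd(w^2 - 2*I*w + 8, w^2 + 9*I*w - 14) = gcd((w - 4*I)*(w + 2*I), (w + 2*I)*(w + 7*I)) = w + 2*I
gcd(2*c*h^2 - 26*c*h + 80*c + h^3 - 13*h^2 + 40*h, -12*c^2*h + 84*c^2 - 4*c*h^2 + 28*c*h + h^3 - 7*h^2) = 2*c + h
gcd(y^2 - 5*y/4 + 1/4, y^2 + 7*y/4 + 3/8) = 1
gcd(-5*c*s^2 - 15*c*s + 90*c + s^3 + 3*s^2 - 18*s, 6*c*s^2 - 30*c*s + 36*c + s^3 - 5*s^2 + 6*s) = s - 3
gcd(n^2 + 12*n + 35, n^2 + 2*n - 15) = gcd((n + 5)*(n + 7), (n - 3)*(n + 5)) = n + 5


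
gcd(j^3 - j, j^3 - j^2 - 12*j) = j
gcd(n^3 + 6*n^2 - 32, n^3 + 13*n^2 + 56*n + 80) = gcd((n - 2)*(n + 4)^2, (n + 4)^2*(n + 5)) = n^2 + 8*n + 16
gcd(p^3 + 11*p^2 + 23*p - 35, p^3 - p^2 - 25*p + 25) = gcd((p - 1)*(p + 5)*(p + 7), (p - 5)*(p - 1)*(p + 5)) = p^2 + 4*p - 5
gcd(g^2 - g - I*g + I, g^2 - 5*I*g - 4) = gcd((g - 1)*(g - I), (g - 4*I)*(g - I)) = g - I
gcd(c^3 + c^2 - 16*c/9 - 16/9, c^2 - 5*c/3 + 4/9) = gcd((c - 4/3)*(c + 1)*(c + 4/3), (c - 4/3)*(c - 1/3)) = c - 4/3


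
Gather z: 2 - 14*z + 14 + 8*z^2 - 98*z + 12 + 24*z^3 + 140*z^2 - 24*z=24*z^3 + 148*z^2 - 136*z + 28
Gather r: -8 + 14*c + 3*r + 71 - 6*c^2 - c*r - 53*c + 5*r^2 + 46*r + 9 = -6*c^2 - 39*c + 5*r^2 + r*(49 - c) + 72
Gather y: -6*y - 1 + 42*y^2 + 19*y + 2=42*y^2 + 13*y + 1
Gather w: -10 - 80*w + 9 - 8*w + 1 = -88*w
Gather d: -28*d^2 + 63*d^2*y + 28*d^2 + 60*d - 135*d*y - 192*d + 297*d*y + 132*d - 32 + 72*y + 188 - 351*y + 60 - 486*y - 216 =63*d^2*y + 162*d*y - 765*y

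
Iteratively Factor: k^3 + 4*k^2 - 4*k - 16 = (k + 2)*(k^2 + 2*k - 8) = (k - 2)*(k + 2)*(k + 4)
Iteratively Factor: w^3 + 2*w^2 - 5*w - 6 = (w + 1)*(w^2 + w - 6) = (w - 2)*(w + 1)*(w + 3)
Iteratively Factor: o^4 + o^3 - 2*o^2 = (o)*(o^3 + o^2 - 2*o) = o*(o - 1)*(o^2 + 2*o) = o*(o - 1)*(o + 2)*(o)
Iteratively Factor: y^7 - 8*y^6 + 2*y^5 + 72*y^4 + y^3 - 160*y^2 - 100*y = (y + 1)*(y^6 - 9*y^5 + 11*y^4 + 61*y^3 - 60*y^2 - 100*y) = (y + 1)^2*(y^5 - 10*y^4 + 21*y^3 + 40*y^2 - 100*y) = (y - 5)*(y + 1)^2*(y^4 - 5*y^3 - 4*y^2 + 20*y) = (y - 5)*(y + 1)^2*(y + 2)*(y^3 - 7*y^2 + 10*y) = (y - 5)*(y - 2)*(y + 1)^2*(y + 2)*(y^2 - 5*y) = y*(y - 5)*(y - 2)*(y + 1)^2*(y + 2)*(y - 5)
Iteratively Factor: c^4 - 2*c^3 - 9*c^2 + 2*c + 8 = (c + 1)*(c^3 - 3*c^2 - 6*c + 8) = (c - 4)*(c + 1)*(c^2 + c - 2) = (c - 4)*(c + 1)*(c + 2)*(c - 1)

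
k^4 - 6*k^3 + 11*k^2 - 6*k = k*(k - 3)*(k - 2)*(k - 1)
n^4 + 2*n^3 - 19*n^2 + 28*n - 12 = (n - 2)*(n - 1)^2*(n + 6)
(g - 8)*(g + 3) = g^2 - 5*g - 24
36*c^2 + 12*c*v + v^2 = (6*c + v)^2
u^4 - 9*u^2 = u^2*(u - 3)*(u + 3)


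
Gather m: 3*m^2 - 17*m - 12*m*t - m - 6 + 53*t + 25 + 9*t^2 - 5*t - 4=3*m^2 + m*(-12*t - 18) + 9*t^2 + 48*t + 15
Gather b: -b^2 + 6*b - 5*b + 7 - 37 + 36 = -b^2 + b + 6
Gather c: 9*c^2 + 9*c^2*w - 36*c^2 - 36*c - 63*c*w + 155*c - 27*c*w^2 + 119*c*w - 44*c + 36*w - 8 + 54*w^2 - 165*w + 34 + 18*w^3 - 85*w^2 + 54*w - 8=c^2*(9*w - 27) + c*(-27*w^2 + 56*w + 75) + 18*w^3 - 31*w^2 - 75*w + 18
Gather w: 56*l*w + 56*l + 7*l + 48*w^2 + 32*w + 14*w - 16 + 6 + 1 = 63*l + 48*w^2 + w*(56*l + 46) - 9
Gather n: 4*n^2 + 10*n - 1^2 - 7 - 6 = 4*n^2 + 10*n - 14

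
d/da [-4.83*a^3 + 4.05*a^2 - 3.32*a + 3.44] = -14.49*a^2 + 8.1*a - 3.32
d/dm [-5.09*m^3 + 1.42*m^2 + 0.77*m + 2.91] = -15.27*m^2 + 2.84*m + 0.77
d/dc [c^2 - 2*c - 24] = 2*c - 2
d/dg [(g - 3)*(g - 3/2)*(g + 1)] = g*(3*g - 7)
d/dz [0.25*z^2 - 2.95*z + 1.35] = 0.5*z - 2.95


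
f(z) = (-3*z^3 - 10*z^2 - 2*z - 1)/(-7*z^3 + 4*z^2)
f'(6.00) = -0.06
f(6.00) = 0.75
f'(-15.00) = -0.00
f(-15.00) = 0.32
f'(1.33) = -3.79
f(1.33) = 3.02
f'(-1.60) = -0.31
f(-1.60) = -0.29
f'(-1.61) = -0.31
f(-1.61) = -0.28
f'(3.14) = -0.28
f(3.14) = 1.12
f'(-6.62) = -0.03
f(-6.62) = 0.20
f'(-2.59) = -0.15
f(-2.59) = -0.07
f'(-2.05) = -0.21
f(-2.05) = -0.17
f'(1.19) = -5.86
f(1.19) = 3.69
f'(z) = (21*z^2 - 8*z)*(-3*z^3 - 10*z^2 - 2*z - 1)/(-7*z^3 + 4*z^2)^2 + (-9*z^2 - 20*z - 2)/(-7*z^3 + 4*z^2)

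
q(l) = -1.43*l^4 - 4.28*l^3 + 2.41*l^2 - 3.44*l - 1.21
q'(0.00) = -3.44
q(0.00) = -1.21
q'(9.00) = -5169.98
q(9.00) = -12339.31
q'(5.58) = -1370.13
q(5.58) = -2075.33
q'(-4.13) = 160.59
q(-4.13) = -60.43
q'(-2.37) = -10.84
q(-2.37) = 32.34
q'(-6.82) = 1180.94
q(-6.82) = -1601.64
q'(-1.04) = -15.91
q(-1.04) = 8.12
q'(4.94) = -982.54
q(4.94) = -1326.98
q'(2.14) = -107.99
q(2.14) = -69.47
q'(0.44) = -4.29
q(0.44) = -2.68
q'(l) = -5.72*l^3 - 12.84*l^2 + 4.82*l - 3.44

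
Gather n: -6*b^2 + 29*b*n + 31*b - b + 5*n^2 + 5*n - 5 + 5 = -6*b^2 + 30*b + 5*n^2 + n*(29*b + 5)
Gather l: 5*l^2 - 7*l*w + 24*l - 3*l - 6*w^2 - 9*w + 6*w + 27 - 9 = 5*l^2 + l*(21 - 7*w) - 6*w^2 - 3*w + 18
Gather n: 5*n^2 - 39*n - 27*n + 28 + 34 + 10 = 5*n^2 - 66*n + 72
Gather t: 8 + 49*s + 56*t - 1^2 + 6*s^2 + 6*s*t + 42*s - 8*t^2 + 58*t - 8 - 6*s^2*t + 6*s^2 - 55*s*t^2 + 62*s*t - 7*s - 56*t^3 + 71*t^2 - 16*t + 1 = 12*s^2 + 84*s - 56*t^3 + t^2*(63 - 55*s) + t*(-6*s^2 + 68*s + 98)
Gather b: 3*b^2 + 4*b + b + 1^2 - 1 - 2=3*b^2 + 5*b - 2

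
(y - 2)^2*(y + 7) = y^3 + 3*y^2 - 24*y + 28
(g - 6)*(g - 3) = g^2 - 9*g + 18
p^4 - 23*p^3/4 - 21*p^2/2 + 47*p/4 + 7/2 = (p - 7)*(p - 1)*(p + 1/4)*(p + 2)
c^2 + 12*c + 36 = (c + 6)^2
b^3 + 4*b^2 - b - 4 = (b - 1)*(b + 1)*(b + 4)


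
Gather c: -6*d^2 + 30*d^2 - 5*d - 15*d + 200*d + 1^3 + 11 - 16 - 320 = 24*d^2 + 180*d - 324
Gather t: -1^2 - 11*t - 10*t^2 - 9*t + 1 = -10*t^2 - 20*t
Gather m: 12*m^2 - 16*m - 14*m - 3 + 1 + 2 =12*m^2 - 30*m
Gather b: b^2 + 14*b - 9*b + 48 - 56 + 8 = b^2 + 5*b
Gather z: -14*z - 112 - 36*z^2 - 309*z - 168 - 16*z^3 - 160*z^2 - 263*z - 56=-16*z^3 - 196*z^2 - 586*z - 336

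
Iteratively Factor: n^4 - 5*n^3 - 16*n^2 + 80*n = (n - 4)*(n^3 - n^2 - 20*n) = (n - 5)*(n - 4)*(n^2 + 4*n) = n*(n - 5)*(n - 4)*(n + 4)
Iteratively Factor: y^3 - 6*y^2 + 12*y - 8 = (y - 2)*(y^2 - 4*y + 4) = (y - 2)^2*(y - 2)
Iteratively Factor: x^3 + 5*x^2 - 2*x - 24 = (x + 4)*(x^2 + x - 6) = (x + 3)*(x + 4)*(x - 2)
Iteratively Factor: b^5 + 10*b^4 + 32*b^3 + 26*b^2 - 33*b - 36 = (b + 4)*(b^4 + 6*b^3 + 8*b^2 - 6*b - 9) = (b - 1)*(b + 4)*(b^3 + 7*b^2 + 15*b + 9) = (b - 1)*(b + 3)*(b + 4)*(b^2 + 4*b + 3) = (b - 1)*(b + 3)^2*(b + 4)*(b + 1)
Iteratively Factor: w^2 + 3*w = (w)*(w + 3)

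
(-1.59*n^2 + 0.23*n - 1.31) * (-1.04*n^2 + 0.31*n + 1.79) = 1.6536*n^4 - 0.7321*n^3 - 1.4124*n^2 + 0.00559999999999999*n - 2.3449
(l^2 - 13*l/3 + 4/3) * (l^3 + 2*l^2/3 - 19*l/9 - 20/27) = l^5 - 11*l^4/3 - 11*l^3/3 + 251*l^2/27 + 32*l/81 - 80/81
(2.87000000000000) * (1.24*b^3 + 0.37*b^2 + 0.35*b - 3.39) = 3.5588*b^3 + 1.0619*b^2 + 1.0045*b - 9.7293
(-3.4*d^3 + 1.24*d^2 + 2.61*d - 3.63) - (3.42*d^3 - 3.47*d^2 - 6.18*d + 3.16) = -6.82*d^3 + 4.71*d^2 + 8.79*d - 6.79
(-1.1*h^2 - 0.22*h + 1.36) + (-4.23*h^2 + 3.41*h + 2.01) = -5.33*h^2 + 3.19*h + 3.37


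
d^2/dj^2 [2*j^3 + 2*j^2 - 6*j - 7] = 12*j + 4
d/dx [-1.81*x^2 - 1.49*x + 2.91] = -3.62*x - 1.49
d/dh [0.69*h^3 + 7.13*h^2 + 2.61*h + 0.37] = 2.07*h^2 + 14.26*h + 2.61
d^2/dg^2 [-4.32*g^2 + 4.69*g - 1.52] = -8.64000000000000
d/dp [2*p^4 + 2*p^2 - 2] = 8*p^3 + 4*p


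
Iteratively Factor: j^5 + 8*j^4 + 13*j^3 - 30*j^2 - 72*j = (j - 2)*(j^4 + 10*j^3 + 33*j^2 + 36*j) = (j - 2)*(j + 3)*(j^3 + 7*j^2 + 12*j) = j*(j - 2)*(j + 3)*(j^2 + 7*j + 12) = j*(j - 2)*(j + 3)^2*(j + 4)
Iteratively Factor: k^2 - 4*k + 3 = (k - 1)*(k - 3)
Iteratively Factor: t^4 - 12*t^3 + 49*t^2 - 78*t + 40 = (t - 5)*(t^3 - 7*t^2 + 14*t - 8) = (t - 5)*(t - 4)*(t^2 - 3*t + 2) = (t - 5)*(t - 4)*(t - 2)*(t - 1)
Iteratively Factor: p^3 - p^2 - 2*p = (p - 2)*(p^2 + p) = (p - 2)*(p + 1)*(p)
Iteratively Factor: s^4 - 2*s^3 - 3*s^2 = (s)*(s^3 - 2*s^2 - 3*s) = s^2*(s^2 - 2*s - 3) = s^2*(s - 3)*(s + 1)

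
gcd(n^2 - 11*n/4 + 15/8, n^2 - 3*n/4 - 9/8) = n - 3/2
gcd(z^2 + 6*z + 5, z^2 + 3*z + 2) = z + 1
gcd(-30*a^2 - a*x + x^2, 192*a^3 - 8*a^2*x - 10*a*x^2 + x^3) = -6*a + x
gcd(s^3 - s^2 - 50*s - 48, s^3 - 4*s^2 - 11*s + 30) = 1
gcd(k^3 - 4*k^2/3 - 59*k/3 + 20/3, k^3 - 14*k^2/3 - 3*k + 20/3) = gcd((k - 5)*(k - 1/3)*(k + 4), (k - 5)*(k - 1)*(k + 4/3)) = k - 5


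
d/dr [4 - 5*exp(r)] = -5*exp(r)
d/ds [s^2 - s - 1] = 2*s - 1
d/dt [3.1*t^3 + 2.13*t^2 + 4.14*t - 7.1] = 9.3*t^2 + 4.26*t + 4.14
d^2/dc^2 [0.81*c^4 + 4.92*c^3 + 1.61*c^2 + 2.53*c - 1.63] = 9.72*c^2 + 29.52*c + 3.22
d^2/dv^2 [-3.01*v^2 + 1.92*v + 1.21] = -6.02000000000000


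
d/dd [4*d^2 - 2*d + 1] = 8*d - 2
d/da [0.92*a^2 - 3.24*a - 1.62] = 1.84*a - 3.24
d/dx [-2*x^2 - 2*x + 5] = -4*x - 2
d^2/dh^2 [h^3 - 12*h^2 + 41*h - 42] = 6*h - 24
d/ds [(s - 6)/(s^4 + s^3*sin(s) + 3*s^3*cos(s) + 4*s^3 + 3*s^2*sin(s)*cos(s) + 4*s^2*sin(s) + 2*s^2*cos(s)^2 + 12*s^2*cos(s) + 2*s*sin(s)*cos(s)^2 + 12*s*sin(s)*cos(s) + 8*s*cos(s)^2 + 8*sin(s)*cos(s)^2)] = (3*s^4*sin(s) - s^4*cos(s) - 3*s^4 - 8*s^3*sin(s) + 2*s^3*sin(2*s) - 4*s^3*cos(s) - 3*s^3*cos(2*s) + 16*s^3 - 58*s^2*sin(s) - 11*s^2*sin(2*s)/2 + 131*s^2*cos(s)/2 + 5*s^2*cos(2*s) - 3*s^2*cos(3*s)/2 + 71*s^2 + 48*s*sin(s) - 30*s*sin(2*s) + 145*s*cos(s) + 84*s*cos(2*s) + 3*s*cos(3*s) + 12*s + 5*sin(s) + 36*sin(2*s) + 5*sin(3*s) + 12*cos(s) + 24*cos(2*s) + 36*cos(3*s) + 24)/((s + 4)^2*(s + sin(s))^2*(s^2 + 3*s*cos(s) + cos(2*s) + 1)^2)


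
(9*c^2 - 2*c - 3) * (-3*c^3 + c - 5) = -27*c^5 + 6*c^4 + 18*c^3 - 47*c^2 + 7*c + 15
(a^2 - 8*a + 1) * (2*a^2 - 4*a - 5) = 2*a^4 - 20*a^3 + 29*a^2 + 36*a - 5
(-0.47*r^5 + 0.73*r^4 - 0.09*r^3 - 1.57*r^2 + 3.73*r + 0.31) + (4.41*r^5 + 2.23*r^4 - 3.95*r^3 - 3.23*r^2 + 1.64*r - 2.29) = 3.94*r^5 + 2.96*r^4 - 4.04*r^3 - 4.8*r^2 + 5.37*r - 1.98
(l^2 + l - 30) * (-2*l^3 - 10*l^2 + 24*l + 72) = -2*l^5 - 12*l^4 + 74*l^3 + 396*l^2 - 648*l - 2160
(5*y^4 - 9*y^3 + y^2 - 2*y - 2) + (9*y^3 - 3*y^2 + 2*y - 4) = 5*y^4 - 2*y^2 - 6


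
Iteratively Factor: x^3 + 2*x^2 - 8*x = (x)*(x^2 + 2*x - 8) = x*(x - 2)*(x + 4)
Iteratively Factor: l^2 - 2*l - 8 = (l + 2)*(l - 4)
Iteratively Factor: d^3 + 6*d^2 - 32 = (d + 4)*(d^2 + 2*d - 8) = (d + 4)^2*(d - 2)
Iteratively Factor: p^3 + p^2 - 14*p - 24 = (p + 2)*(p^2 - p - 12) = (p - 4)*(p + 2)*(p + 3)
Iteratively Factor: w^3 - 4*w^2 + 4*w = (w - 2)*(w^2 - 2*w) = (w - 2)^2*(w)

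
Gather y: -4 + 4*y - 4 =4*y - 8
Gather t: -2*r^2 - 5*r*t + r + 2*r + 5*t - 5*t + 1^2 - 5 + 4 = -2*r^2 - 5*r*t + 3*r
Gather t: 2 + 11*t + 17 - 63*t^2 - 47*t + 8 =-63*t^2 - 36*t + 27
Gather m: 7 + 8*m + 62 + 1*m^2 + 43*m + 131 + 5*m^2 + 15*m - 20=6*m^2 + 66*m + 180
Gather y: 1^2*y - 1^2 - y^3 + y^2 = -y^3 + y^2 + y - 1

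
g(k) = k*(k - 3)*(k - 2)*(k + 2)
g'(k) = k*(k - 3)*(k - 2) + k*(k - 3)*(k + 2) + k*(k - 2)*(k + 2) + (k - 3)*(k - 2)*(k + 2) = 4*k^3 - 9*k^2 - 8*k + 12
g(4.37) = 90.38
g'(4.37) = 138.98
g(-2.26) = 13.17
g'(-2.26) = -62.06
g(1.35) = 4.85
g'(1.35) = -5.36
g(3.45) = 12.27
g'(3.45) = 41.53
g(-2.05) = 2.10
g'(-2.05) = -43.88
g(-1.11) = -12.63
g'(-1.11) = 4.32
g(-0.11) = -1.36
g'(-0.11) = 12.77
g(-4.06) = 357.82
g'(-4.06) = -371.57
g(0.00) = 0.00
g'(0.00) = 12.00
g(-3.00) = 90.00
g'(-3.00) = -153.00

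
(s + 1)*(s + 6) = s^2 + 7*s + 6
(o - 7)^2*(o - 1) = o^3 - 15*o^2 + 63*o - 49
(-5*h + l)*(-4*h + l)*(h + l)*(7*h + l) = 140*h^4 + 97*h^3*l - 45*h^2*l^2 - h*l^3 + l^4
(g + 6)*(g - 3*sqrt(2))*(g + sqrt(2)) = g^3 - 2*sqrt(2)*g^2 + 6*g^2 - 12*sqrt(2)*g - 6*g - 36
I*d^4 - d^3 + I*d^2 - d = d*(d + I)^2*(I*d + 1)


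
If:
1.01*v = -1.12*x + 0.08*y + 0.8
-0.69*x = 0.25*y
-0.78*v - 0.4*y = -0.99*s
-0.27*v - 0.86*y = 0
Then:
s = 0.45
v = 0.69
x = 0.08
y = -0.22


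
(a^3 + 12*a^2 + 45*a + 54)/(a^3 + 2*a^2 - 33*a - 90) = (a^2 + 9*a + 18)/(a^2 - a - 30)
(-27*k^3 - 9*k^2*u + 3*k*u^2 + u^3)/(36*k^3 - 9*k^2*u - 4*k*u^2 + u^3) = (3*k + u)/(-4*k + u)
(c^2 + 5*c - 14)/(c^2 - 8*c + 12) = (c + 7)/(c - 6)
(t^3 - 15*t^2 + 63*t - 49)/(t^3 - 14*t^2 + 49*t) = (t - 1)/t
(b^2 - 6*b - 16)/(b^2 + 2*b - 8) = (b^2 - 6*b - 16)/(b^2 + 2*b - 8)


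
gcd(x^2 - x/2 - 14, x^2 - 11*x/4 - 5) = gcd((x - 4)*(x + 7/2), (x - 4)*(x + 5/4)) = x - 4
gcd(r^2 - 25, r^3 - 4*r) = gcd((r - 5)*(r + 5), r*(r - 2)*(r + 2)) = 1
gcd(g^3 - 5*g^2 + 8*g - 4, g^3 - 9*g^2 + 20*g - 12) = g^2 - 3*g + 2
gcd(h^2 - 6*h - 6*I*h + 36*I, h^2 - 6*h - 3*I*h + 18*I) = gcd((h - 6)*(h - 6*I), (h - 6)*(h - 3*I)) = h - 6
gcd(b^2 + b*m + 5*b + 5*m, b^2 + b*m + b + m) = b + m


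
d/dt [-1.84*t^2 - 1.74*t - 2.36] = -3.68*t - 1.74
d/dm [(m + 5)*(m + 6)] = 2*m + 11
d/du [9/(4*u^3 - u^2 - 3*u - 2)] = 9*(-12*u^2 + 2*u + 3)/(-4*u^3 + u^2 + 3*u + 2)^2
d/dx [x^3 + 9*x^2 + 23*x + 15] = 3*x^2 + 18*x + 23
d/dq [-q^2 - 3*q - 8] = -2*q - 3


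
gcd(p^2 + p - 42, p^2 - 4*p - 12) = p - 6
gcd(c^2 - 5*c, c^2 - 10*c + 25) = c - 5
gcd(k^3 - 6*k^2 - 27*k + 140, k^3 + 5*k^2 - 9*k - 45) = k + 5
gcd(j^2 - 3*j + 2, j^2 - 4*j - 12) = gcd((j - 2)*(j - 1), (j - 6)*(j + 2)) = 1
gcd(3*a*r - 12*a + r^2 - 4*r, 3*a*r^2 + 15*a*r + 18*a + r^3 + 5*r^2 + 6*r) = 3*a + r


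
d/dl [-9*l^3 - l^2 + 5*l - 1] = -27*l^2 - 2*l + 5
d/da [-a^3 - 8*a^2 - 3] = a*(-3*a - 16)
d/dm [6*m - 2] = 6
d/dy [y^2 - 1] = 2*y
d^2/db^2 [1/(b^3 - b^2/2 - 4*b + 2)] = 4*((1 - 6*b)*(2*b^3 - b^2 - 8*b + 4) + 4*(-3*b^2 + b + 4)^2)/(2*b^3 - b^2 - 8*b + 4)^3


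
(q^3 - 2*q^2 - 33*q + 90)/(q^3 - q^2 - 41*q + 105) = (q + 6)/(q + 7)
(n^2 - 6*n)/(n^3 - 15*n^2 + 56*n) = (n - 6)/(n^2 - 15*n + 56)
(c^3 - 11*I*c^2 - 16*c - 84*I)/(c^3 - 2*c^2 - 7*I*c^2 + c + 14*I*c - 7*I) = (c^2 - 4*I*c + 12)/(c^2 - 2*c + 1)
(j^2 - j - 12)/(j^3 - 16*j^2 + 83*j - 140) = (j + 3)/(j^2 - 12*j + 35)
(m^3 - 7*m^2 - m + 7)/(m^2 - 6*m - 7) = m - 1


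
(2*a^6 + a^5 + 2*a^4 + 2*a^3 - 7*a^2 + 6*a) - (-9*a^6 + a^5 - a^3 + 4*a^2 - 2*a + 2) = 11*a^6 + 2*a^4 + 3*a^3 - 11*a^2 + 8*a - 2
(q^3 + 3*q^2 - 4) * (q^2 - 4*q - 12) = q^5 - q^4 - 24*q^3 - 40*q^2 + 16*q + 48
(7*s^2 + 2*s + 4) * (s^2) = 7*s^4 + 2*s^3 + 4*s^2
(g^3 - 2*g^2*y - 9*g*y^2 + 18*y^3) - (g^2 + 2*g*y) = g^3 - 2*g^2*y - g^2 - 9*g*y^2 - 2*g*y + 18*y^3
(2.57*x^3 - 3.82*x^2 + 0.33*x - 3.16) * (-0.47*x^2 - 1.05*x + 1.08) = -1.2079*x^5 - 0.9031*x^4 + 6.6315*x^3 - 2.9869*x^2 + 3.6744*x - 3.4128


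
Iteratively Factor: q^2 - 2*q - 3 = (q - 3)*(q + 1)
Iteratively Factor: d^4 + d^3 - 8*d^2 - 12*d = (d + 2)*(d^3 - d^2 - 6*d) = (d + 2)^2*(d^2 - 3*d) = d*(d + 2)^2*(d - 3)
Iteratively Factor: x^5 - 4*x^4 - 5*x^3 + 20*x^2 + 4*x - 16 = (x - 4)*(x^4 - 5*x^2 + 4) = (x - 4)*(x + 2)*(x^3 - 2*x^2 - x + 2) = (x - 4)*(x + 1)*(x + 2)*(x^2 - 3*x + 2) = (x - 4)*(x - 1)*(x + 1)*(x + 2)*(x - 2)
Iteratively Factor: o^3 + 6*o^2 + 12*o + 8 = (o + 2)*(o^2 + 4*o + 4) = (o + 2)^2*(o + 2)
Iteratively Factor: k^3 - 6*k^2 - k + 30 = (k - 5)*(k^2 - k - 6) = (k - 5)*(k - 3)*(k + 2)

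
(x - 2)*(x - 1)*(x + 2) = x^3 - x^2 - 4*x + 4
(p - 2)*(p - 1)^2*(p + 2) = p^4 - 2*p^3 - 3*p^2 + 8*p - 4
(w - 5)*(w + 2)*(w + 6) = w^3 + 3*w^2 - 28*w - 60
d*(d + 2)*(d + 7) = d^3 + 9*d^2 + 14*d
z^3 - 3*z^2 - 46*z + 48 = (z - 8)*(z - 1)*(z + 6)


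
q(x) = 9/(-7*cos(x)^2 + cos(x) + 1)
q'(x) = 9*(-14*sin(x)*cos(x) + sin(x))/(-7*cos(x)^2 + cos(x) + 1)^2 = 9*(1 - 14*cos(x))*sin(x)/(-7*cos(x)^2 + cos(x) + 1)^2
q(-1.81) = 24.32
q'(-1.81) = -275.54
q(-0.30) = -2.03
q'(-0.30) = 1.67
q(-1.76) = 15.95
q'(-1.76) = -100.85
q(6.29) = -1.80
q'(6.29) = -0.03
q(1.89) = -2857.12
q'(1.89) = 4644725.82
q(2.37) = -2.72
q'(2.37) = 6.31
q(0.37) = -2.17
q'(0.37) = -2.28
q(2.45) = -2.29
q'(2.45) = 4.39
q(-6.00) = -2.00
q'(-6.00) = -1.55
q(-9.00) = -1.57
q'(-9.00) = -1.56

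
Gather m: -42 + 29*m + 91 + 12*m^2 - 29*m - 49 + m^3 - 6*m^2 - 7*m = m^3 + 6*m^2 - 7*m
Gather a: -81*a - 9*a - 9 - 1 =-90*a - 10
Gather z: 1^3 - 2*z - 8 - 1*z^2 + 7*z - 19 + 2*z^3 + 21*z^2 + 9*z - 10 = 2*z^3 + 20*z^2 + 14*z - 36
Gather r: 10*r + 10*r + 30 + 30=20*r + 60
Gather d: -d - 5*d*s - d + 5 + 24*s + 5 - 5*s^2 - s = d*(-5*s - 2) - 5*s^2 + 23*s + 10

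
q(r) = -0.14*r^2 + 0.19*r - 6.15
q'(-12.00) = 3.55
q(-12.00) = -28.59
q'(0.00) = 0.19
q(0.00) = -6.15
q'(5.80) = -1.43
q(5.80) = -9.76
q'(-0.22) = 0.25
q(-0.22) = -6.20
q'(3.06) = -0.67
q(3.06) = -6.88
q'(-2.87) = 0.99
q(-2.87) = -7.85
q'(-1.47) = 0.60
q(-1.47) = -6.73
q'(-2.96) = 1.02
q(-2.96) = -7.94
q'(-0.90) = 0.44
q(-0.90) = -6.43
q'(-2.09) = 0.78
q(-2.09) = -7.16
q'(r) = 0.19 - 0.28*r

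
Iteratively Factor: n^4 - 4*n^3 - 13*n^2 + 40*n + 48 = (n + 3)*(n^3 - 7*n^2 + 8*n + 16) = (n - 4)*(n + 3)*(n^2 - 3*n - 4) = (n - 4)*(n + 1)*(n + 3)*(n - 4)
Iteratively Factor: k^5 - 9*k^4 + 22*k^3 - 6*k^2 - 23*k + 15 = (k - 1)*(k^4 - 8*k^3 + 14*k^2 + 8*k - 15) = (k - 1)*(k + 1)*(k^3 - 9*k^2 + 23*k - 15) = (k - 1)^2*(k + 1)*(k^2 - 8*k + 15) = (k - 5)*(k - 1)^2*(k + 1)*(k - 3)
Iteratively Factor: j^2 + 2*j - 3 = (j - 1)*(j + 3)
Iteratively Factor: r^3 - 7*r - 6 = (r - 3)*(r^2 + 3*r + 2) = (r - 3)*(r + 1)*(r + 2)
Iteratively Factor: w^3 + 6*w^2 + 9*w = (w)*(w^2 + 6*w + 9) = w*(w + 3)*(w + 3)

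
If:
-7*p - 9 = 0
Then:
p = -9/7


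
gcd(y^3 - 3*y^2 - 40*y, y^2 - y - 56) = y - 8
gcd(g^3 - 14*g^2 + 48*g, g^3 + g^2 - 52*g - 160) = g - 8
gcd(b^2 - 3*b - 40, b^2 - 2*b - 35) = b + 5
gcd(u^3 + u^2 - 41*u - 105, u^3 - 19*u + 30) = u + 5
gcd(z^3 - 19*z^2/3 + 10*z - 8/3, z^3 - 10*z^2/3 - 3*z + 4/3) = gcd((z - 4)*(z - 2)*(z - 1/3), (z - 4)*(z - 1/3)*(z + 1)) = z^2 - 13*z/3 + 4/3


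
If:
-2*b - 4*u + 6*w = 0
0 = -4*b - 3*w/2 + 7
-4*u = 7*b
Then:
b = 28/11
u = -49/11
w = -70/33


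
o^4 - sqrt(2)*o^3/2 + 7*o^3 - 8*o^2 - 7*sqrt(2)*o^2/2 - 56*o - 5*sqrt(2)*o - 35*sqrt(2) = (o + 7)*(o - 5*sqrt(2)/2)*(o + sqrt(2))^2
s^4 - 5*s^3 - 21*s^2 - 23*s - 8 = (s - 8)*(s + 1)^3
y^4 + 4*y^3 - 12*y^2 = y^2*(y - 2)*(y + 6)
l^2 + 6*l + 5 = (l + 1)*(l + 5)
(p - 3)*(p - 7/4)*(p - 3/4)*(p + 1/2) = p^4 - 5*p^3 + 97*p^2/16 + 15*p/32 - 63/32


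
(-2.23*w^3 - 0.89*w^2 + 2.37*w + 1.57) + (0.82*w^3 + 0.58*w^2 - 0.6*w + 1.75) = -1.41*w^3 - 0.31*w^2 + 1.77*w + 3.32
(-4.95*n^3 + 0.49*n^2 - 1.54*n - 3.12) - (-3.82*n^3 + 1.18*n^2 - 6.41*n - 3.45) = -1.13*n^3 - 0.69*n^2 + 4.87*n + 0.33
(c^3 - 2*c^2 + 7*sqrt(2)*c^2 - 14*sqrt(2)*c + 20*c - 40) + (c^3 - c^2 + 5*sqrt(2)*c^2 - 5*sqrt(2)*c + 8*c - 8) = 2*c^3 - 3*c^2 + 12*sqrt(2)*c^2 - 19*sqrt(2)*c + 28*c - 48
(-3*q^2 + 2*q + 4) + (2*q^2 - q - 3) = -q^2 + q + 1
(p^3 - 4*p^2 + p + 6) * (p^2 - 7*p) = p^5 - 11*p^4 + 29*p^3 - p^2 - 42*p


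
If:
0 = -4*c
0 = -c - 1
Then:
No Solution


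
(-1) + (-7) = -8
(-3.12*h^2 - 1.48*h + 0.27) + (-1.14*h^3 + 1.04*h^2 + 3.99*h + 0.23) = -1.14*h^3 - 2.08*h^2 + 2.51*h + 0.5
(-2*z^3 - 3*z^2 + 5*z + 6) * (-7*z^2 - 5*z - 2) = 14*z^5 + 31*z^4 - 16*z^3 - 61*z^2 - 40*z - 12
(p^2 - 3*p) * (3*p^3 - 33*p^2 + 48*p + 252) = 3*p^5 - 42*p^4 + 147*p^3 + 108*p^2 - 756*p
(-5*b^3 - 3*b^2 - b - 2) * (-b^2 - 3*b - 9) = 5*b^5 + 18*b^4 + 55*b^3 + 32*b^2 + 15*b + 18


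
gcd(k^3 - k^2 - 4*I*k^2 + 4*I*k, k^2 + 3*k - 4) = k - 1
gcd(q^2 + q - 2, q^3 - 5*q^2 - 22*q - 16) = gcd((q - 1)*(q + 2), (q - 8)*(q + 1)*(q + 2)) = q + 2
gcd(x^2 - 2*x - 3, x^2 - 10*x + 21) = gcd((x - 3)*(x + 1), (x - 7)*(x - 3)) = x - 3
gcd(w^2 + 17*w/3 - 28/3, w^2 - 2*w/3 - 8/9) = w - 4/3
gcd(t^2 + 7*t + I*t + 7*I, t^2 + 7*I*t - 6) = t + I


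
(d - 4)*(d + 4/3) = d^2 - 8*d/3 - 16/3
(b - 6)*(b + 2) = b^2 - 4*b - 12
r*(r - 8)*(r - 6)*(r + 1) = r^4 - 13*r^3 + 34*r^2 + 48*r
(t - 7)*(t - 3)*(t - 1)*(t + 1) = t^4 - 10*t^3 + 20*t^2 + 10*t - 21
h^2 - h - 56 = (h - 8)*(h + 7)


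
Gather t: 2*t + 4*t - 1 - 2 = 6*t - 3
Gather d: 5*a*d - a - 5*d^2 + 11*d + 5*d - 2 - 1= -a - 5*d^2 + d*(5*a + 16) - 3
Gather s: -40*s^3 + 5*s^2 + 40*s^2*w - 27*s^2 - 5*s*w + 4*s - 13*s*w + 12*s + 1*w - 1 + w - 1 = -40*s^3 + s^2*(40*w - 22) + s*(16 - 18*w) + 2*w - 2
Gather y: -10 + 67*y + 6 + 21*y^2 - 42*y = 21*y^2 + 25*y - 4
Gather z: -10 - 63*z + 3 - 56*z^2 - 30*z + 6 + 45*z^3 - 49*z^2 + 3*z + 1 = 45*z^3 - 105*z^2 - 90*z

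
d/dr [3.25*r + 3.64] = 3.25000000000000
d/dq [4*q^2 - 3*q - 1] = 8*q - 3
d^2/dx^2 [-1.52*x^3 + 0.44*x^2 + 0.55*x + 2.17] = 0.88 - 9.12*x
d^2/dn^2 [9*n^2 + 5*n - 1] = 18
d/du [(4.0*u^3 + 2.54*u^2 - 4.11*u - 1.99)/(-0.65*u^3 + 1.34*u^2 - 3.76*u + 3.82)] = (7.011*u^4 - 35.423*u^3 + 37.9165*u^2 + 24.7388*u - 23.1826)/(0.4225*u^6 - 1.742*u^5 + 6.6836*u^4 - 15.0428*u^3 + 24.3752*u^2 - 28.7264*u + 14.5924)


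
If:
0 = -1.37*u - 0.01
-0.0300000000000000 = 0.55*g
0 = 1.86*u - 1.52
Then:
No Solution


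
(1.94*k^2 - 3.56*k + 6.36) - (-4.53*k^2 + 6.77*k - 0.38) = 6.47*k^2 - 10.33*k + 6.74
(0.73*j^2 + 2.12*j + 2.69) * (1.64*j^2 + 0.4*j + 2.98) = 1.1972*j^4 + 3.7688*j^3 + 7.435*j^2 + 7.3936*j + 8.0162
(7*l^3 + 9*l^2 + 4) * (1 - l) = -7*l^4 - 2*l^3 + 9*l^2 - 4*l + 4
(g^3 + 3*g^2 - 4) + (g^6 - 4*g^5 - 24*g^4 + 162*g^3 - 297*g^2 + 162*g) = g^6 - 4*g^5 - 24*g^4 + 163*g^3 - 294*g^2 + 162*g - 4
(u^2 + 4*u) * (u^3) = u^5 + 4*u^4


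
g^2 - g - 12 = (g - 4)*(g + 3)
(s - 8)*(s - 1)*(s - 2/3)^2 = s^4 - 31*s^3/3 + 184*s^2/9 - 44*s/3 + 32/9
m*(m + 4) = m^2 + 4*m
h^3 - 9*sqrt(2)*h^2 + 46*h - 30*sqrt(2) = (h - 5*sqrt(2))*(h - 3*sqrt(2))*(h - sqrt(2))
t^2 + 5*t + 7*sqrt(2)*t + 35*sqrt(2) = (t + 5)*(t + 7*sqrt(2))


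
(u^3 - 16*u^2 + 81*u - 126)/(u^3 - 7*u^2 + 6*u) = (u^2 - 10*u + 21)/(u*(u - 1))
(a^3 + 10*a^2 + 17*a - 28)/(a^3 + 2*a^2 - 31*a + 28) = (a + 4)/(a - 4)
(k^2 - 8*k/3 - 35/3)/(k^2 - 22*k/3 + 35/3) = (3*k + 7)/(3*k - 7)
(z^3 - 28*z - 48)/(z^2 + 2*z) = z - 2 - 24/z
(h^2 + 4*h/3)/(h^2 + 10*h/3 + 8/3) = h/(h + 2)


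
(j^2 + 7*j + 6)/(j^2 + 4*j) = (j^2 + 7*j + 6)/(j*(j + 4))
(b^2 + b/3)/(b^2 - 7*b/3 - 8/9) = 3*b/(3*b - 8)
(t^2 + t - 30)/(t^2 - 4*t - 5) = (t + 6)/(t + 1)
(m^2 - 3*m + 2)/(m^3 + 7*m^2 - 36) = (m - 1)/(m^2 + 9*m + 18)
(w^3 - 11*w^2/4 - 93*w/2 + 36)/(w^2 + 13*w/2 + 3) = (4*w^2 - 35*w + 24)/(2*(2*w + 1))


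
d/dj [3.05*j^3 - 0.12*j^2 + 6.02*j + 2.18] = 9.15*j^2 - 0.24*j + 6.02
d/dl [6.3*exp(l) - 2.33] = 6.3*exp(l)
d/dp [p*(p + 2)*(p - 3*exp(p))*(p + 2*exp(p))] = -p^3*exp(p) + 4*p^3 - 12*p^2*exp(2*p) - 5*p^2*exp(p) + 6*p^2 - 36*p*exp(2*p) - 4*p*exp(p) - 12*exp(2*p)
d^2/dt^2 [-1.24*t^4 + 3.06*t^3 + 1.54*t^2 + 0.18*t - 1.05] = -14.88*t^2 + 18.36*t + 3.08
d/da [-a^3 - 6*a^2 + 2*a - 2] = -3*a^2 - 12*a + 2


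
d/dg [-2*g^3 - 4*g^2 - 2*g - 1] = -6*g^2 - 8*g - 2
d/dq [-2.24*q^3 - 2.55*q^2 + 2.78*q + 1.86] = -6.72*q^2 - 5.1*q + 2.78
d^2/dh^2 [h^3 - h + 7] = 6*h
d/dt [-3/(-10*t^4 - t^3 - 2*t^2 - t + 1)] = 3*(-40*t^3 - 3*t^2 - 4*t - 1)/(10*t^4 + t^3 + 2*t^2 + t - 1)^2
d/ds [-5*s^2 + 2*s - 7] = 2 - 10*s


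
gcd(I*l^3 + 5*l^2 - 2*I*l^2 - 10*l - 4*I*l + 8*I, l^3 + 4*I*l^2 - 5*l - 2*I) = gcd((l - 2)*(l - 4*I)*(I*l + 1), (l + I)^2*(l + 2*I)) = 1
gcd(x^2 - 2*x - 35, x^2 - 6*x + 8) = 1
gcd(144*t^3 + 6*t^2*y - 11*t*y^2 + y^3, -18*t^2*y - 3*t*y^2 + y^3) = -18*t^2 - 3*t*y + y^2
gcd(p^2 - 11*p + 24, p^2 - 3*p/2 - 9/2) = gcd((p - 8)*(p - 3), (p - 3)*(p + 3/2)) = p - 3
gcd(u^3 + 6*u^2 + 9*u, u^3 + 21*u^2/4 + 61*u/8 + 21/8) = u + 3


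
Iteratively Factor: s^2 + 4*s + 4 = (s + 2)*(s + 2)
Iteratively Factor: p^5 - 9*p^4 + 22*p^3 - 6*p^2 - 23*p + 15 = (p - 1)*(p^4 - 8*p^3 + 14*p^2 + 8*p - 15) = (p - 1)*(p + 1)*(p^3 - 9*p^2 + 23*p - 15) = (p - 1)^2*(p + 1)*(p^2 - 8*p + 15) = (p - 3)*(p - 1)^2*(p + 1)*(p - 5)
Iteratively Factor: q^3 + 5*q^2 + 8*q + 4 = (q + 2)*(q^2 + 3*q + 2) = (q + 2)^2*(q + 1)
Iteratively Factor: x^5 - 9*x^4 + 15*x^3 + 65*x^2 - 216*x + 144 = (x + 3)*(x^4 - 12*x^3 + 51*x^2 - 88*x + 48) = (x - 4)*(x + 3)*(x^3 - 8*x^2 + 19*x - 12) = (x - 4)*(x - 3)*(x + 3)*(x^2 - 5*x + 4) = (x - 4)^2*(x - 3)*(x + 3)*(x - 1)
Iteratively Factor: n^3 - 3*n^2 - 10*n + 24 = (n - 4)*(n^2 + n - 6) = (n - 4)*(n - 2)*(n + 3)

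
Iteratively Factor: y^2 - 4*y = (y - 4)*(y)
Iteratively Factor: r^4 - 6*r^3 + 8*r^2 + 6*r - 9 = (r - 3)*(r^3 - 3*r^2 - r + 3) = (r - 3)*(r + 1)*(r^2 - 4*r + 3) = (r - 3)^2*(r + 1)*(r - 1)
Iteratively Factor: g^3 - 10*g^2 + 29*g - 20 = (g - 4)*(g^2 - 6*g + 5) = (g - 5)*(g - 4)*(g - 1)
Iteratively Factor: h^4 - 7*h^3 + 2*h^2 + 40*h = (h - 5)*(h^3 - 2*h^2 - 8*h) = h*(h - 5)*(h^2 - 2*h - 8) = h*(h - 5)*(h - 4)*(h + 2)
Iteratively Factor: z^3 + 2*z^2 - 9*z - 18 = (z + 2)*(z^2 - 9) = (z - 3)*(z + 2)*(z + 3)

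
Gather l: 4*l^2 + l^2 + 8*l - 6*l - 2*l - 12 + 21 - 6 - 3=5*l^2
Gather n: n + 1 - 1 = n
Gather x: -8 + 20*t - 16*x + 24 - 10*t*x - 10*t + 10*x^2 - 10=10*t + 10*x^2 + x*(-10*t - 16) + 6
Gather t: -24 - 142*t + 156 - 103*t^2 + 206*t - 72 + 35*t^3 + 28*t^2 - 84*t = 35*t^3 - 75*t^2 - 20*t + 60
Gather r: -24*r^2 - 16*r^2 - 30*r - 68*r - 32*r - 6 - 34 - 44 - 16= -40*r^2 - 130*r - 100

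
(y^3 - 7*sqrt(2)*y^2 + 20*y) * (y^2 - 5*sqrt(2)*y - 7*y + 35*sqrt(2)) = y^5 - 12*sqrt(2)*y^4 - 7*y^4 + 90*y^3 + 84*sqrt(2)*y^3 - 630*y^2 - 100*sqrt(2)*y^2 + 700*sqrt(2)*y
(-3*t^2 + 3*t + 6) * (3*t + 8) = -9*t^3 - 15*t^2 + 42*t + 48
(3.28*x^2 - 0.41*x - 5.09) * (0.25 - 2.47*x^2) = -8.1016*x^4 + 1.0127*x^3 + 13.3923*x^2 - 0.1025*x - 1.2725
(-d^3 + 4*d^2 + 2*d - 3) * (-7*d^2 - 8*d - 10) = 7*d^5 - 20*d^4 - 36*d^3 - 35*d^2 + 4*d + 30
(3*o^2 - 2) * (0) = 0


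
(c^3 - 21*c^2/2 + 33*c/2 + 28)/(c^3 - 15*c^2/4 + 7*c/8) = 4*(c^2 - 7*c - 8)/(c*(4*c - 1))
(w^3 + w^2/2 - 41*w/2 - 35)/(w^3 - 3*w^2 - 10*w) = (w + 7/2)/w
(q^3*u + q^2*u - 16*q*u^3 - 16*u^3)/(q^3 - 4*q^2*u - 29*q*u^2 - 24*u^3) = u*(-q^3 - q^2 + 16*q*u^2 + 16*u^2)/(-q^3 + 4*q^2*u + 29*q*u^2 + 24*u^3)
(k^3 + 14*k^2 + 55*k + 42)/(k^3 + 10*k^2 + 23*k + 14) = (k + 6)/(k + 2)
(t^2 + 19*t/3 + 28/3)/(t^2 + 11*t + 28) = (t + 7/3)/(t + 7)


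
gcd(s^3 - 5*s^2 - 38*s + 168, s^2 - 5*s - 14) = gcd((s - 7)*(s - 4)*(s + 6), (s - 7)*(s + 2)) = s - 7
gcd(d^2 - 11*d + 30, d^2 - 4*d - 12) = d - 6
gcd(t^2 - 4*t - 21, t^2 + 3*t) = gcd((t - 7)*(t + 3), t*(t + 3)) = t + 3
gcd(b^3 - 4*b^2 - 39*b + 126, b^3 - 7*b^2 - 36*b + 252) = b^2 - b - 42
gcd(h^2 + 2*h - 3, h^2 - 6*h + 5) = h - 1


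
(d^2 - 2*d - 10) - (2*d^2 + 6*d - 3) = -d^2 - 8*d - 7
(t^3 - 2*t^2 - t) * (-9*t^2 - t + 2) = -9*t^5 + 17*t^4 + 13*t^3 - 3*t^2 - 2*t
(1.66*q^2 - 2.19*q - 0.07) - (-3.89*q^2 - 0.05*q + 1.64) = 5.55*q^2 - 2.14*q - 1.71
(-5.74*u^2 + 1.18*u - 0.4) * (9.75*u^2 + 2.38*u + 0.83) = -55.965*u^4 - 2.1562*u^3 - 5.8558*u^2 + 0.0274*u - 0.332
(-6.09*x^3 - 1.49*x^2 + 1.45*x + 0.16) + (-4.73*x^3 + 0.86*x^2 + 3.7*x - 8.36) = -10.82*x^3 - 0.63*x^2 + 5.15*x - 8.2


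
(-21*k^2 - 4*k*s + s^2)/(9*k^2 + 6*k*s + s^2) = (-7*k + s)/(3*k + s)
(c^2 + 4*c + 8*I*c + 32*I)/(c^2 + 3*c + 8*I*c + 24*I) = (c + 4)/(c + 3)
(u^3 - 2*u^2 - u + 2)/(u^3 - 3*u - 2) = (u - 1)/(u + 1)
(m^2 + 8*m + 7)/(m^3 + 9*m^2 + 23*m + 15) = (m + 7)/(m^2 + 8*m + 15)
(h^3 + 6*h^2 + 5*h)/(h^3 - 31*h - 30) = h/(h - 6)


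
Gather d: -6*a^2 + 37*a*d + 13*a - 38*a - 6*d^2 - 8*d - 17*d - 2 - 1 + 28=-6*a^2 - 25*a - 6*d^2 + d*(37*a - 25) + 25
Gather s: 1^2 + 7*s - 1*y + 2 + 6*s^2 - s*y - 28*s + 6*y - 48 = 6*s^2 + s*(-y - 21) + 5*y - 45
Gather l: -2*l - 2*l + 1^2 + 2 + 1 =4 - 4*l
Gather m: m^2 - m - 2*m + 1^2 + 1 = m^2 - 3*m + 2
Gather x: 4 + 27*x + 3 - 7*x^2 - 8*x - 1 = -7*x^2 + 19*x + 6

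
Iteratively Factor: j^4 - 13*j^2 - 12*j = (j + 1)*(j^3 - j^2 - 12*j) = j*(j + 1)*(j^2 - j - 12) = j*(j + 1)*(j + 3)*(j - 4)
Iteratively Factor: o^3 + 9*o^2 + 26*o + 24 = (o + 3)*(o^2 + 6*o + 8) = (o + 2)*(o + 3)*(o + 4)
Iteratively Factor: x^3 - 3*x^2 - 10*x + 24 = (x + 3)*(x^2 - 6*x + 8) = (x - 4)*(x + 3)*(x - 2)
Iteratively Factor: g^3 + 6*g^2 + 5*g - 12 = (g + 4)*(g^2 + 2*g - 3) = (g - 1)*(g + 4)*(g + 3)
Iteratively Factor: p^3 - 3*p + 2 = (p - 1)*(p^2 + p - 2) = (p - 1)*(p + 2)*(p - 1)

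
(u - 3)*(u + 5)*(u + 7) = u^3 + 9*u^2 - u - 105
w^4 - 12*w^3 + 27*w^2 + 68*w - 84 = (w - 7)*(w - 6)*(w - 1)*(w + 2)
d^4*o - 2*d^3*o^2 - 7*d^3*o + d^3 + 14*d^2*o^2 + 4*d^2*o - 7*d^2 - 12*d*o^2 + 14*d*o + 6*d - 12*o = (d - 6)*(d - 1)*(d - 2*o)*(d*o + 1)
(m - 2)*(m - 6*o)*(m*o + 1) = m^3*o - 6*m^2*o^2 - 2*m^2*o + m^2 + 12*m*o^2 - 6*m*o - 2*m + 12*o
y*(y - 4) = y^2 - 4*y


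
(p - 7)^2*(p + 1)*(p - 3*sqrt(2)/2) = p^4 - 13*p^3 - 3*sqrt(2)*p^3/2 + 39*sqrt(2)*p^2/2 + 35*p^2 - 105*sqrt(2)*p/2 + 49*p - 147*sqrt(2)/2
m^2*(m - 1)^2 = m^4 - 2*m^3 + m^2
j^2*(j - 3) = j^3 - 3*j^2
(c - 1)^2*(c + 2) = c^3 - 3*c + 2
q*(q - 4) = q^2 - 4*q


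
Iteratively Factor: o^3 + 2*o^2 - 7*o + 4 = (o - 1)*(o^2 + 3*o - 4) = (o - 1)^2*(o + 4)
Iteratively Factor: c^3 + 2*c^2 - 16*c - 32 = (c - 4)*(c^2 + 6*c + 8) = (c - 4)*(c + 4)*(c + 2)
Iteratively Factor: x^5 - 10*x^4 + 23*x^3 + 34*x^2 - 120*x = (x - 5)*(x^4 - 5*x^3 - 2*x^2 + 24*x) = (x - 5)*(x + 2)*(x^3 - 7*x^2 + 12*x) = (x - 5)*(x - 3)*(x + 2)*(x^2 - 4*x) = (x - 5)*(x - 4)*(x - 3)*(x + 2)*(x)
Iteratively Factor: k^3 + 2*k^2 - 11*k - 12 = (k + 1)*(k^2 + k - 12) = (k - 3)*(k + 1)*(k + 4)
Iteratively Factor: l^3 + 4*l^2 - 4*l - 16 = (l + 2)*(l^2 + 2*l - 8) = (l + 2)*(l + 4)*(l - 2)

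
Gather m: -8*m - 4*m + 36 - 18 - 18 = -12*m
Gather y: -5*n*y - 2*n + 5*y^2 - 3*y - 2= -2*n + 5*y^2 + y*(-5*n - 3) - 2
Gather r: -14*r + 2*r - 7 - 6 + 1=-12*r - 12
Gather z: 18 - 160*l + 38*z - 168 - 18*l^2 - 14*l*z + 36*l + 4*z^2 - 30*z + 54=-18*l^2 - 124*l + 4*z^2 + z*(8 - 14*l) - 96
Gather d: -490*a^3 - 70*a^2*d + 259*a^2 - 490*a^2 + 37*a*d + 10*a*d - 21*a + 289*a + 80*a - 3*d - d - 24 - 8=-490*a^3 - 231*a^2 + 348*a + d*(-70*a^2 + 47*a - 4) - 32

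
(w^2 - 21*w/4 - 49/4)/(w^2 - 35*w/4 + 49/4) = (4*w + 7)/(4*w - 7)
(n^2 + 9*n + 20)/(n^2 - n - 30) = (n + 4)/(n - 6)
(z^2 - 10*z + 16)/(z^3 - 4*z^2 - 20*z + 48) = (z - 8)/(z^2 - 2*z - 24)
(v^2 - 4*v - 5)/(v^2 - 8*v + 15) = (v + 1)/(v - 3)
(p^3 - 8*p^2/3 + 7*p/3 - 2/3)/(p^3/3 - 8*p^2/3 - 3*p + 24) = (3*p^3 - 8*p^2 + 7*p - 2)/(p^3 - 8*p^2 - 9*p + 72)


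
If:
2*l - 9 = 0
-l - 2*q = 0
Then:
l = 9/2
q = -9/4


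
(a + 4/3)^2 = a^2 + 8*a/3 + 16/9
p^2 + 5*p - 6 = (p - 1)*(p + 6)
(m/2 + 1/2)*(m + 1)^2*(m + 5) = m^4/2 + 4*m^3 + 9*m^2 + 8*m + 5/2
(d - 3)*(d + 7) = d^2 + 4*d - 21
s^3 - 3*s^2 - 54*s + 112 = (s - 8)*(s - 2)*(s + 7)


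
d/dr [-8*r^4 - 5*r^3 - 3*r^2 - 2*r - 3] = -32*r^3 - 15*r^2 - 6*r - 2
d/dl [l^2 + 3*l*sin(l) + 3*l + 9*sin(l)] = 3*l*cos(l) + 2*l + 3*sin(l) + 9*cos(l) + 3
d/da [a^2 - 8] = 2*a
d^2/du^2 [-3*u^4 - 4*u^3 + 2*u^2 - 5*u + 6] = -36*u^2 - 24*u + 4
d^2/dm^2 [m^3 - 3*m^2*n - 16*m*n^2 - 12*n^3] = 6*m - 6*n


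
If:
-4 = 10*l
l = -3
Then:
No Solution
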